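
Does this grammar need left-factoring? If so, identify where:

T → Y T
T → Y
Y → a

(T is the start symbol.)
Left-factoring is needed when two productions for the same non-terminal
share a common prefix on the right-hand side.

Productions for T:
  T → Y T
  T → Y

Found common prefix 'Y' in productions for T

Answer: Yes, T has productions with common prefix 'Y'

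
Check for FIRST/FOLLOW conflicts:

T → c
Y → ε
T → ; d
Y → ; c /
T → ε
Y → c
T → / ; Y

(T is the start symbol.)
Nullable non-terminals: T, Y.

T: nullable alternative(s) T → ε; FOLLOW(T) = { $ }
  T → c: FIRST \ {ε} = { 'c' } — disjoint from FOLLOW(T)
  T → ; d: FIRST \ {ε} = { ';' } — disjoint from FOLLOW(T)
  T → ε: FIRST \ {ε} = { } — this is the only nullable alternative, skip
  T → / ; Y: FIRST \ {ε} = { '/' } — disjoint from FOLLOW(T)

Y: nullable alternative(s) Y → ε; FOLLOW(Y) = { $ }
  Y → ε: FIRST \ {ε} = { } — this is the only nullable alternative, skip
  Y → ; c /: FIRST \ {ε} = { ';' } — disjoint from FOLLOW(Y)
  Y → c: FIRST \ {ε} = { 'c' } — disjoint from FOLLOW(Y)

No FIRST/FOLLOW conflicts found.

Answer: No FIRST/FOLLOW conflicts.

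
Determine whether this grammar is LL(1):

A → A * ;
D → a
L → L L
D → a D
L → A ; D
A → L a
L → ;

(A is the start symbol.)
No. Predict set conflict for A: { ';' }

A grammar is LL(1) if for each non-terminal N with multiple productions, the predict sets of those productions are pairwise disjoint, where PREDICT(N → α) = (FIRST(α) \ {ε}) ∪ (FOLLOW(N) if α ⇒* ε).

Relevant sets:
  FIRST(A) = { ';' }
  FIRST(L) = { ';' }

For A:
  PREDICT(A → A '*' ';') = { ';' }
  PREDICT(A → L a) = { ';' }
For D:
  PREDICT(D → a) = { 'a' }
  PREDICT(D → a D) = { 'a' }
For L:
  PREDICT(L → L L) = { ';' }
  PREDICT(L → A ';' D) = { ';' }
  PREDICT(L → ';') = { ';' }

Conflict found: Predict set conflict for A: { ';' }
The grammar is NOT LL(1).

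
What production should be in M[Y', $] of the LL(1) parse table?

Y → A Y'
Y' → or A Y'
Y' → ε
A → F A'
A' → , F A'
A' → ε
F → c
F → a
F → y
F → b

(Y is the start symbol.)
Y' → ε

To find M[Y', $], we find productions for Y' where $ is in the predict set (PREDICT(N → α) = (FIRST(α) \ {ε}) ∪ (FOLLOW(N) if α ⇒* ε)).

Relevant sets:
  FOLLOW(Y') = { $ }

Y' → or A Y': PREDICT = { 'or' }
Y' → ε: PREDICT = { $ }
  $ is in predict set, so this production goes in M[Y', $]

M[Y', $] = Y' → ε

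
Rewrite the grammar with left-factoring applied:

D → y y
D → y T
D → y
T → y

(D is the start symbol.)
Left-factoring transforms A → αβ₁ | αβ₂ into A → αA' and A' → β₁ | β₂
(α is the longest common prefix among the alternatives). Repeat until
no nonterminal has two alternatives with a common prefix.

Round 1: D has alternatives sharing prefix 'y'. Introduce D': D → y D'
  Add: D' → y
  Add: D' → T
  Add: D' → ε

No remaining common prefixes — done.

Resulting grammar:
D → y D'
D' → y
D' → T
D' → ε
T → y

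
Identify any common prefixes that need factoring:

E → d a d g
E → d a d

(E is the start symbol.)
Left-factoring is needed when two productions for the same non-terminal
share a common prefix on the right-hand side.

Productions for E:
  E → d a d g
  E → d a d

Found common prefix 'd a d' in productions for E

Answer: Yes, E has productions with common prefix 'd a d'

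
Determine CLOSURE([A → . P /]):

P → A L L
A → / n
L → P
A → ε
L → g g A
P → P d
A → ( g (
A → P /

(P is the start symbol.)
{ [A → . ( g (], [A → . / n], [A → . P /], [A → .], [P → . A L L], [P → . P d] }

Start with: [A → . P /]
  [A → . P /] has the dot before P: add [P → . A L L], [P → . P d]
  [P → . A L L] has the dot before A: add [A → . / n], [A → .], [A → . ( g (]
No further items can be added.

CLOSURE = { [A → . ( g (], [A → . / n], [A → . P /], [A → .], [P → . A L L], [P → . P d] }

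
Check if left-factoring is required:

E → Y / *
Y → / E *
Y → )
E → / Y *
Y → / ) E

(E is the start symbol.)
Left-factoring is needed when two productions for the same non-terminal
share a common prefix on the right-hand side.

Productions for E:
  E → Y / *
  E → / Y *
Productions for Y:
  Y → / E *
  Y → )
  Y → / ) E

Found common prefix '/' in productions for Y

Answer: Yes, Y has productions with common prefix '/'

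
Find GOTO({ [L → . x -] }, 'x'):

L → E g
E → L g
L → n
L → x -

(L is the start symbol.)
GOTO(I, 'x') = CLOSURE({ [A → αX.β] : [A → α.Xβ] ∈ I, X = 'x' })

Items with dot before 'x', with the dot advanced:
  [L → . x -] → [L → x . -]
Closure adds nothing (no advanced item has the dot before a non-terminal).

GOTO = { [L → x . -] }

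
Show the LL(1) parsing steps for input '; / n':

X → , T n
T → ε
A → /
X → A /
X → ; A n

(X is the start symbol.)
LL(1) parsing maintains a stack (initially the start symbol over $) and the input. At each step: if the stack top is a terminal, match it against the current input token; if it is a non-terminal N, replace it with the RHS of M[N, lookahead] (the unique production whose predict set contains the lookahead).

Stack is shown with the top on the left.

Stack    Input    Action
------------------------
X $      ; / n $  output X → ; A n
; A n $  ; / n $  match ';'
A n $    / n $    output A → /
/ n $    / n $    match '/'
n $      n $      match 'n'
$        $        accept

The string is accepted.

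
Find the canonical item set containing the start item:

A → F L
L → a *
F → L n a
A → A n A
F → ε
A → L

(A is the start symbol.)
{ [A → . A n A], [A → . F L], [A → . L], [A' → . A], [F → . L n a], [F → .], [L → . a *] }

First, augment the grammar with A' → A
I₀ = CLOSURE({ [A' → . A] }):
  [A' → . A] has the dot before A: add [A → . F L], [A → . A n A], [A → . L]
  [A → . F L] has the dot before F: add [F → . L n a], [F → .]
  [A → . L] has the dot before L: add [L → . a *]
No further items can be added.

I₀ = { [A → . A n A], [A → . F L], [A → . L], [A' → . A], [F → . L n a], [F → .], [L → . a *] }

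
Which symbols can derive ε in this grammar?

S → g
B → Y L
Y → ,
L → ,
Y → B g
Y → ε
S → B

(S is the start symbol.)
{ 'Y' }

ε-productions: Y → ε
So Y is immediately nullable.
No further non-terminal can be added: every production for the remaining non-terminals contains a terminal or a non-nullable non-terminal.
Nullable = { 'Y' }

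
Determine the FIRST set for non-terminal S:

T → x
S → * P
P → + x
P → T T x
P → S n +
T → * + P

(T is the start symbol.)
From S → * P:
  - '*' is a terminal: add '*' and stop

Collecting: FIRST(S) = { '*' }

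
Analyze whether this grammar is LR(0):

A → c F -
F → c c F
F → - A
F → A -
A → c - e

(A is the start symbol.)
No. Shift-reduce conflict between [F → c c F .] and [A → c F . -]

A grammar is LR(0) if no state in the canonical LR(0) collection has:
  - both a shift item (dot before a terminal) and a complete item (shift-reduce conflict), or
  - two or more complete items (reduce-reduce conflict; the accept item [A' → A .] counts as a complete item here).

Augment with A' → A and build the canonical LR(0) collection (I0 = CLOSURE({[A' → . A]}), then GOTO on every symbol after a dot until no new states appear). It has 13 states:
  I0: { [A → . c - e], [A → . c F -], [A' → . A] }  — shift
  I1: { [A' → A .] }  — accept
  I2: { [A → . c - e], [A → . c F -], [A → c . - e], [A → c . F -], [F → . - A], [F → . A -], [F → . c c F] }  — shift
  I3: { [A → . c - e], [A → . c F -], [A → c - . e], [F → - . A] }  — shift
  I4: { [F → A . -] }  — shift
  I5: { [A → c F . -] }  — shift
  I6: { [A → . c - e], [A → . c F -], [A → c . - e], [A → c . F -], [F → . - A], [F → . A -], [F → . c c F], [F → c . c F] }  — shift
  I7: { [A → . c - e], [A → . c F -], [A → c . - e], [A → c . F -], [F → . - A], [F → . A -], [F → . c c F], [F → c . c F], [F → c c . F] }  — shift
  I8: { [A → c F . -], [F → c c F .] }  — shift, reduce
  I9: { [A → c F - .] }  — reduce
  I10: { [F → A - .] }  — reduce
  I11: { [F → - A .] }  — reduce
  I12: { [A → c - e .] }  — reduce

Conflict in state I8:
  Shift-reduce conflict between [F → c c F .] and [A → c F . -]
So the grammar is NOT LR(0).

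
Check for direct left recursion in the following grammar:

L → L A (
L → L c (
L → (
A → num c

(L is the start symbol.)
Direct left recursion occurs when N → N α for some non-terminal N (the right-hand side begins with the left-hand side itself).

L → L A (: LEFT RECURSIVE (starts with L)
L → L c (: LEFT RECURSIVE (starts with L)
L → (: starts with '('
A → num c: starts with num

The grammar has direct left recursion on: L.

Answer: Yes, L is left-recursive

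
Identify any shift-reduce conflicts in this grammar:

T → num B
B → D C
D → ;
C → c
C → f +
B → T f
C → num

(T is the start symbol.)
A shift-reduce conflict occurs when an LR(0) state has both:
  - a complete (reduce) item [A → α .] (dot at the end), and
  - a shift item [B → β . c γ] (dot before a terminal).

Augment with T' → T and build the canonical LR(0) collection (I0 = CLOSURE({[T' → . T]}), then GOTO on every symbol after a dot until no new states appear). It has 13 states:
  I0: { [T → . num B], [T' → . T] }  — shift
  I1: { [T' → T .] }  — accept
  I2: { [B → . D C], [B → . T f], [D → . ;], [T → . num B], [T → num . B] }  — shift
  I3: { [D → ; .] }  — reduce
  I4: { [T → num B .] }  — reduce
  I5: { [B → D . C], [C → . c], [C → . f +], [C → . num] }  — shift
  I6: { [B → T . f] }  — shift
  I7: { [B → T f .] }  — reduce
  I8: { [B → D C .] }  — reduce
  I9: { [C → c .] }  — reduce
  I10: { [C → f . +] }  — shift
  I11: { [C → num .] }  — reduce
  I12: { [C → f + .] }  — reduce

No state contains both a complete item and a shift item.

Answer: No shift-reduce conflicts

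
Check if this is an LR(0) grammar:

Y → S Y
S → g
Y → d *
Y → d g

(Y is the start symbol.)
Yes, the grammar is LR(0)

Augment with Y' → Y and build the canonical LR(0) collection (I0 = CLOSURE({[Y' → . Y]}), then GOTO on every symbol after a dot until no new states appear). It has 8 states:
  I0: { [S → . g], [Y → . S Y], [Y → . d *], [Y → . d g], [Y' → . Y] }  — shift
  I1: { [S → . g], [Y → . S Y], [Y → . d *], [Y → . d g], [Y → S . Y] }  — shift
  I2: { [Y' → Y .] }  — accept
  I3: { [Y → d . *], [Y → d . g] }  — shift
  I4: { [S → g .] }  — reduce
  I5: { [Y → d * .] }  — reduce
  I6: { [Y → d g .] }  — reduce
  I7: { [Y → S Y .] }  — reduce

Every state is either a pure shift/goto state or contains exactly one complete item and nothing to shift — no conflicts. The grammar is LR(0).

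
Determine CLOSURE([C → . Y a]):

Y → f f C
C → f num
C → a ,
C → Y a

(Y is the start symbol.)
Start with: [C → . Y a]
  [C → . Y a] has the dot before Y: add [Y → . f f C]
No further items can be added.

CLOSURE = { [C → . Y a], [Y → . f f C] }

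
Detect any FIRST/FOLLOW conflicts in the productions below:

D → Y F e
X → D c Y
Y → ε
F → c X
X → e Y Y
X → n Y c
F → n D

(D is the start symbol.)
Nullable non-terminals: Y.
Y has a nullable alternative but only one production, so nothing to check.

D, F, X have no nullable alternative, so no FIRST/FOLLOW check is needed there.

No FIRST/FOLLOW conflicts found.

Answer: No FIRST/FOLLOW conflicts.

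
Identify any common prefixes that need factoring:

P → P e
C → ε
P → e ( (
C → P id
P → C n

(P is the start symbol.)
No, left-factoring is not needed

Left-factoring is needed when two productions for the same non-terminal
share a common prefix on the right-hand side.

Productions for P:
  P → P e
  P → e ( (
  P → C n
Productions for C:
  C → ε
  C → P id

No common prefixes found.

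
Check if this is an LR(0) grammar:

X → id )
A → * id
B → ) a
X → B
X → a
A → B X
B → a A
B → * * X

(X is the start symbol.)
Augment with X' → X and build the canonical LR(0) collection (I0 = CLOSURE({[X' → . X]}), then GOTO on every symbol after a dot until no new states appear). It has 17 states:
  I0: { [B → . ) a], [B → . * * X], [B → . a A], [X → . B], [X → . a], [X → . id )], [X' → . X] }  — shift
  I1: { [B → ) . a] }  — shift
  I2: { [B → * . * X] }  — shift
  I3: { [X → B .] }  — reduce
  I4: { [X' → X .] }  — accept
  I5: { [A → . * id], [A → . B X], [B → . ) a], [B → . * * X], [B → . a A], [B → a . A], [X → a .] }  — shift, reduce
  I6: { [X → id . )] }  — shift
  I7: { [X → id ) .] }  — reduce
  I8: { [A → * . id], [B → * . * X] }  — shift
  I9: { [B → a A .] }  — reduce
  I10: { [A → B . X], [B → . ) a], [B → . * * X], [B → . a A], [X → . B], [X → . a], [X → . id )] }  — shift
  I11: { [A → . * id], [A → . B X], [B → . ) a], [B → . * * X], [B → . a A], [B → a . A] }  — shift
  I12: { [A → B X .] }  — reduce
  I13: { [B → * * . X], [B → . ) a], [B → . * * X], [B → . a A], [X → . B], [X → . a], [X → . id )] }  — shift
  I14: { [A → * id .] }  — reduce
  I15: { [B → * * X .] }  — reduce
  I16: { [B → ) a .] }  — reduce

Conflict in state I5:
  Shift-reduce conflict between [X → a .] and [A → . * id]
So the grammar is NOT LR(0).

Answer: No. Shift-reduce conflict between [X → a .] and [A → . * id]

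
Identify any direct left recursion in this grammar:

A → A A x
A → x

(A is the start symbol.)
Yes, A is left-recursive

Direct left recursion occurs when N → N α for some non-terminal N (the right-hand side begins with the left-hand side itself).

A → A A x: LEFT RECURSIVE (starts with A)
A → x: starts with x

The grammar has direct left recursion on: A.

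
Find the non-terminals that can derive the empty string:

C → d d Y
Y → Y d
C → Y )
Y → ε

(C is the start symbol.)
{ 'Y' }

A non-terminal is nullable if it can derive ε (the empty string): either it has an ε-production, or it has a production whose right-hand side consists entirely of nullable non-terminals.

ε-productions: Y → ε
So Y is immediately nullable.
No further non-terminal can be added: every production for the remaining non-terminals contains a terminal or a non-nullable non-terminal.
Nullable = { 'Y' }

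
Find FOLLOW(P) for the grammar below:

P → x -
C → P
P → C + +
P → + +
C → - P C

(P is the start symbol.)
{ $, '+', '-', 'x' }

P is the start symbol, so $ ∈ FOLLOW(P).
In C → P: P is at the end, add FOLLOW(C)
In C → - P C: P is followed by C, add FIRST(C) \ {ε} = { '+', '-', 'x' }

The FOLLOW sets referred to above (computed the same way, to a fixed point):
  FOLLOW(C) = { '+' }

Taking the union: FOLLOW(P) = { $, '+', '-', 'x' }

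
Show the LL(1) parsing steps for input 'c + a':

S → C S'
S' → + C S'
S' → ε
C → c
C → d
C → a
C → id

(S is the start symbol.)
LL(1) parsing maintains a stack (initially the start symbol over $) and the input. At each step: if the stack top is a terminal, match it against the current input token; if it is a non-terminal N, replace it with the RHS of M[N, lookahead] (the unique production whose predict set contains the lookahead).

Stack is shown with the top on the left.

Stack     Input    Action
-------------------------
S $       c + a $  output S → C S'
C S' $    c + a $  output C → c
c S' $    c + a $  match 'c'
S' $      + a $    output S' → + C S'
+ C S' $  + a $    match '+'
C S' $    a $      output C → a
a S' $    a $      match 'a'
S' $      $        output S' → ε
$         $        accept

The string is accepted.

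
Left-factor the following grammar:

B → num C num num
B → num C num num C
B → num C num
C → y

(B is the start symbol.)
Left-factoring transforms A → αβ₁ | αβ₂ into A → αA' and A' → β₁ | β₂
(α is the longest common prefix among the alternatives). Repeat until
no nonterminal has two alternatives with a common prefix.

Round 1: B has alternatives sharing prefix 'num C num'. Introduce B': B → num C num B'
  Add: B' → num
  Add: B' → num C
  Add: B' → ε

Round 2: B' has alternatives sharing prefix 'num'. Introduce B'': B' → num B''
  Add: B'' → ε
  Add: B'' → C

No remaining common prefixes — done.

Resulting grammar:
B → num C num B'
B' → num B''
B'' → ε
B'' → C
B' → ε
C → y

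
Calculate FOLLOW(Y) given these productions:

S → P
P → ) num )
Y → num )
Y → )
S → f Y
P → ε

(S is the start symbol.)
{ $ }

To compute FOLLOW(Y), find every occurrence of Y on a right-hand side N → α Y β: add FIRST(β) \ {ε}, and if β is empty or nullable also add FOLLOW(N). Iterate to a fixed point.

In S → f Y: Y is at the end, add FOLLOW(S)

The FOLLOW sets referred to above (computed the same way, to a fixed point):
  FOLLOW(S) = { $ }

Taking the union: FOLLOW(Y) = { $ }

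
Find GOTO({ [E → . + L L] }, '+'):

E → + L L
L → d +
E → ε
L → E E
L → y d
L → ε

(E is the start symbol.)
{ [E → + . L L], [E → . + L L], [E → .], [L → . E E], [L → . d +], [L → . y d], [L → .] }

GOTO(I, '+') = CLOSURE({ [A → αX.β] : [A → α.Xβ] ∈ I, X = '+' })

Items with dot before '+', with the dot advanced:
  [E → . + L L] → [E → + . L L]
Closure of the advanced items:
  [E → + . L L] has the dot before L: add [L → . d +], [L → . E E], [L → . y d], [L → .]
  [L → . E E] has the dot before E: add [E → . + L L], [E → .]

GOTO = { [E → + . L L], [E → . + L L], [E → .], [L → . E E], [L → . d +], [L → . y d], [L → .] }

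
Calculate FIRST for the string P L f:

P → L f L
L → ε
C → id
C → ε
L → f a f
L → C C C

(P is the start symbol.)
FIRST sets of the non-terminals involved (from the grammar, by fixed-point iteration):
  FIRST(P) = { 'f', 'id' }

To compute FIRST(P L f), process the symbols left to right:
Symbol P is a non-terminal. Add FIRST(P) \ {ε} = { 'f', 'id' }
P is not nullable (ε ∉ FIRST(P)), so stop here.
FIRST(P L f) = { 'f', 'id' }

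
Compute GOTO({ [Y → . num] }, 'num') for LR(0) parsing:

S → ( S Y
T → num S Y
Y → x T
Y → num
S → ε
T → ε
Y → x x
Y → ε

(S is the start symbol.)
GOTO(I, 'num') = CLOSURE({ [A → αX.β] : [A → α.Xβ] ∈ I, X = 'num' })

Items with dot before 'num', with the dot advanced:
  [Y → . num] → [Y → num .]
Closure adds nothing (no advanced item has the dot before a non-terminal).

GOTO = { [Y → num .] }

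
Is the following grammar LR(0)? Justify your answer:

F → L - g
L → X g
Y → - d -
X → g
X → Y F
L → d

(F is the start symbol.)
Yes, the grammar is LR(0)

Augment with F' → F and build the canonical LR(0) collection (I0 = CLOSURE({[F' → . F]}), then GOTO on every symbol after a dot until no new states appear). It has 14 states:
  I0: { [F → . L - g], [F' → . F], [L → . X g], [L → . d], [X → . Y F], [X → . g], [Y → . - d -] }  — shift
  I1: { [Y → - . d -] }  — shift
  I2: { [F' → F .] }  — accept
  I3: { [F → L . - g] }  — shift
  I4: { [L → X . g] }  — shift
  I5: { [F → . L - g], [L → . X g], [L → . d], [X → . Y F], [X → . g], [X → Y . F], [Y → . - d -] }  — shift
  I6: { [L → d .] }  — reduce
  I7: { [X → g .] }  — reduce
  I8: { [X → Y F .] }  — reduce
  I9: { [L → X g .] }  — reduce
  I10: { [F → L - . g] }  — shift
  I11: { [F → L - g .] }  — reduce
  I12: { [Y → - d . -] }  — shift
  I13: { [Y → - d - .] }  — reduce

Every state is either a pure shift/goto state or contains exactly one complete item and nothing to shift — no conflicts. The grammar is LR(0).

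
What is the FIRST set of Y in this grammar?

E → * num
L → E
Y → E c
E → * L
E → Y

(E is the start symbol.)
{ '*' }

To compute FIRST(Y), examine every production with Y on the left-hand side, reading each right-hand side left to right until a non-nullable symbol is reached.

FIRST sets of the other non-terminals involved (by the same procedure, iterated to a fixed point):
  FIRST(E) = { '*' }

From Y → E c:
  - E is a non-terminal: add FIRST(E) \ {ε} = { '*' }
    E is not nullable, so stop

Collecting: FIRST(Y) = { '*' }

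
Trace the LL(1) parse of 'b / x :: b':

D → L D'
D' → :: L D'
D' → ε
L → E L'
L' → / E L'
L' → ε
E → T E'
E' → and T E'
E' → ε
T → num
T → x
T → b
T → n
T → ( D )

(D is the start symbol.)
Stack is shown with the top on the left.

Stack         Input         Action
----------------------------------
D $           b / x :: b $  output D → L D'
L D' $        b / x :: b $  output L → E L'
E L' D' $     b / x :: b $  output E → T E'
T E' L' D' $  b / x :: b $  output T → b
b E' L' D' $  b / x :: b $  match 'b'
E' L' D' $    / x :: b $    output E' → ε
L' D' $       / x :: b $    output L' → / E L'
/ E L' D' $   / x :: b $    match '/'
E L' D' $     x :: b $      output E → T E'
T E' L' D' $  x :: b $      output T → x
x E' L' D' $  x :: b $      match 'x'
E' L' D' $    :: b $        output E' → ε
L' D' $       :: b $        output L' → ε
D' $          :: b $        output D' → :: L D'
:: L D' $     :: b $        match '::'
L D' $        b $           output L → E L'
E L' D' $     b $           output E → T E'
T E' L' D' $  b $           output T → b
b E' L' D' $  b $           match 'b'
E' L' D' $    $             output E' → ε
L' D' $       $             output L' → ε
D' $          $             output D' → ε
$             $             accept

The string is accepted.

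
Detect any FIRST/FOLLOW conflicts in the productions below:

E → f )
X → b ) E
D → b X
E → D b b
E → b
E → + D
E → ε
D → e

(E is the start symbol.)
A FIRST/FOLLOW conflict occurs when a non-terminal N has a nullable alternative N → β (β ⇒* ε) and another alternative N → α with FIRST(α) ∩ FOLLOW(N) ≠ ∅: on such a lookahead the parser cannot decide between expanding α and letting N vanish via β.

Nullable non-terminals: E.
FIRST sets used below: FIRST(D) = { 'b', 'e' }

E: nullable alternative(s) E → ε; FOLLOW(E) = { $, 'b' }
  E → f ): FIRST \ {ε} = { 'f' } — disjoint from FOLLOW(E)
  E → D b b: FIRST \ {ε} = { 'b', 'e' } — overlaps FOLLOW(E) on { 'b' }: CONFLICT
  E → b: FIRST \ {ε} = { 'b' } — overlaps FOLLOW(E) on { 'b' }: CONFLICT
  E → + D: FIRST \ {ε} = { '+' } — disjoint from FOLLOW(E)
  E → ε: FIRST \ {ε} = { } — this is the only nullable alternative, skip

D, X have no nullable alternative, so no FIRST/FOLLOW check is needed there.

So the grammar has 2 FIRST/FOLLOW conflicts (marked CONFLICT above).

Answer: Yes. E → D b b with FOLLOW(E) on { 'b' }; E → b with FOLLOW(E) on { 'b' }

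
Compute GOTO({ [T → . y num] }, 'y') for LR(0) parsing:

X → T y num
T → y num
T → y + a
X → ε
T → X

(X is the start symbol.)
GOTO(I, 'y') = CLOSURE({ [A → αX.β] : [A → α.Xβ] ∈ I, X = 'y' })

Items with dot before 'y', with the dot advanced:
  [T → . y num] → [T → y . num]
Closure adds nothing (no advanced item has the dot before a non-terminal).

GOTO = { [T → y . num] }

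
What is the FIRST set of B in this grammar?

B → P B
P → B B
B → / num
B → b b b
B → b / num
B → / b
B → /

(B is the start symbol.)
To compute FIRST(B), examine every production with B on the left-hand side, reading each right-hand side left to right until a non-nullable symbol is reached.

FIRST sets of the other non-terminals involved (by the same procedure, iterated to a fixed point):
  FIRST(P) = { '/', 'b' }

From B → P B:
  - P is a non-terminal: add FIRST(P) \ {ε} = { '/', 'b' }
    P is not nullable, so stop
From B → / num:
  - '/' is a terminal: add '/' and stop
From B → b b b:
  - b is a terminal: add 'b' and stop
From B → b / num:
  - b is a terminal: add 'b' and stop
From B → / b:
  - '/' is a terminal: add '/' and stop
From B → /:
  - '/' is a terminal: add '/' and stop

Collecting: FIRST(B) = { '/', 'b' }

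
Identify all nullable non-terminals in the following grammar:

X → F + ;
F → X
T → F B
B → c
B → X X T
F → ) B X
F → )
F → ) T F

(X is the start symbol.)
A non-terminal is nullable if it can derive ε (the empty string): either it has an ε-production, or it has a production whose right-hand side consists entirely of nullable non-terminals.

There are no ε-productions, so no non-terminal can derive ε.
No non-terminals are nullable.

Answer: None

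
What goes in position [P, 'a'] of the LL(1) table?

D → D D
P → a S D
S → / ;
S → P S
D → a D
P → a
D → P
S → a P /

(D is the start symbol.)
To find M[P, 'a'], we find productions for P where 'a' is in the predict set (PREDICT(N → α) = (FIRST(α) \ {ε}) ∪ (FOLLOW(N) if α ⇒* ε)).

P → a S D: PREDICT = { 'a' }
  'a' is in predict set, so this production goes in M[P, 'a']
P → a: PREDICT = { 'a' }
  'a' is in predict set, so this production goes in M[P, 'a']

M[P, 'a'] = P → a S D, P → a  (a multiply-defined cell — the grammar is not LL(1))

Answer: P → a S D, P → a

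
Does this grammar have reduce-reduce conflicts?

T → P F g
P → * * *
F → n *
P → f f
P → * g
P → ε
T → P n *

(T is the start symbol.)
Yes — I8: [F → n * .] vs [T → P n * .]

A reduce-reduce conflict occurs when an LR(0) state has two complete items [A → α .] and [B → β .] — both call for a reduction, and with no lookahead the parser cannot choose between them.

Augment with T' → T and build the canonical LR(0) collection (I0 = CLOSURE({[T' → . T]}), then GOTO on every symbol after a dot until no new states appear). It has 13 states:
  I0: { [P → . * * *], [P → . * g], [P → . f f], [P → .], [T → . P F g], [T → . P n *], [T' → . T] }  — shift, reduce
  I1: { [P → * . * *], [P → * . g] }  — shift
  I2: { [F → . n *], [T → P . F g], [T → P . n *] }  — shift
  I3: { [T' → T .] }  — accept
  I4: { [P → f . f] }  — shift
  I5: { [P → f f .] }  — reduce
  I6: { [T → P F . g] }  — shift
  I7: { [F → n . *], [T → P n . *] }  — shift
  I8: { [F → n * .], [T → P n * .] }  — 2 reduces
  I9: { [T → P F g .] }  — reduce
  I10: { [P → * * . *] }  — shift
  I11: { [P → * g .] }  — reduce
  I12: { [P → * * * .] }  — reduce

I8 contains complete items [F → n * .], [T → P n * .] — reduce-reduce conflict.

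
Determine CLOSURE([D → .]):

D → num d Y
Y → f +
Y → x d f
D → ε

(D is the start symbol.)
{ [D → .] }

To compute CLOSURE, for each item [A → α.Bβ] where B is a non-terminal, add [B → .γ] for all productions B → γ; repeat for the newly added items until nothing changes.

Start with: [D → .]
The dot is at the end, so nothing is added.

CLOSURE = { [D → .] }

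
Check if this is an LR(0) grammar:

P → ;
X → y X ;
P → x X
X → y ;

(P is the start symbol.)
Augment with P' → P and build the canonical LR(0) collection (I0 = CLOSURE({[P' → . P]}), then GOTO on every symbol after a dot until no new states appear). It has 9 states:
  I0: { [P → . ;], [P → . x X], [P' → . P] }  — shift
  I1: { [P → ; .] }  — reduce
  I2: { [P' → P .] }  — accept
  I3: { [P → x . X], [X → . y ;], [X → . y X ;] }  — shift
  I4: { [P → x X .] }  — reduce
  I5: { [X → . y ;], [X → . y X ;], [X → y . ;], [X → y . X ;] }  — shift
  I6: { [X → y ; .] }  — reduce
  I7: { [X → y X . ;] }  — shift
  I8: { [X → y X ; .] }  — reduce

Every state is either a pure shift/goto state or contains exactly one complete item and nothing to shift — no conflicts. The grammar is LR(0).

Answer: Yes, the grammar is LR(0)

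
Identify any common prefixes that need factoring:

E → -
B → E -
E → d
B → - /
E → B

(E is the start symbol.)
No, left-factoring is not needed

Left-factoring is needed when two productions for the same non-terminal
share a common prefix on the right-hand side.

Productions for E:
  E → -
  E → d
  E → B
Productions for B:
  B → E -
  B → - /

No common prefixes found.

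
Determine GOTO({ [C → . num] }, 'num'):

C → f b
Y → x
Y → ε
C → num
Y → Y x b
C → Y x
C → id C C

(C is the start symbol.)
GOTO(I, 'num') = CLOSURE({ [A → αX.β] : [A → α.Xβ] ∈ I, X = 'num' })

Items with dot before 'num', with the dot advanced:
  [C → . num] → [C → num .]
Closure adds nothing (no advanced item has the dot before a non-terminal).

GOTO = { [C → num .] }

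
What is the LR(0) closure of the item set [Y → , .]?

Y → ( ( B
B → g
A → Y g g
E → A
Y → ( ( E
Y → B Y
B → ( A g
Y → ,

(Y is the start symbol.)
{ [Y → , .] }

To compute CLOSURE, for each item [A → α.Bβ] where B is a non-terminal, add [B → .γ] for all productions B → γ; repeat for the newly added items until nothing changes.

Start with: [Y → , .]
The dot is at the end, so nothing is added.

CLOSURE = { [Y → , .] }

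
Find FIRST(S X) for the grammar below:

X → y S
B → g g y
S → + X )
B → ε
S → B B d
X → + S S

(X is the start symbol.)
{ '+', 'd', 'g' }

FIRST sets of the non-terminals involved (from the grammar, by fixed-point iteration):
  FIRST(S) = { '+', 'd', 'g' }

To compute FIRST(S X), process the symbols left to right:
Symbol S is a non-terminal. Add FIRST(S) \ {ε} = { '+', 'd', 'g' }
S is not nullable (ε ∉ FIRST(S)), so stop here.
FIRST(S X) = { '+', 'd', 'g' }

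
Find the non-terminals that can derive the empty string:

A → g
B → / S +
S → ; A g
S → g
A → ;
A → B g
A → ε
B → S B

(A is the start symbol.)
{ 'A' }

A non-terminal is nullable if it can derive ε (the empty string): either it has an ε-production, or it has a production whose right-hand side consists entirely of nullable non-terminals.

ε-productions: A → ε
So A is immediately nullable.
No further non-terminal can be added: every production for the remaining non-terminals contains a terminal or a non-nullable non-terminal.
Nullable = { 'A' }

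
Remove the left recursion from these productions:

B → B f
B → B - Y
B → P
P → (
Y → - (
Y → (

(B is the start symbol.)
B → P B'
B' → f B'
B' → - Y B'
B' → ε
P → (
Y → - (
Y → (

B is directly left-recursive. The standard transformation for
  A → A α₁ | ... | A α_m | β₁ | ... | β_n
is
  A  → β₁ A' | ... | β_n A'
  A' → α₁ A' | ... | α_m A' | ε

B → P becomes B → P B'
B → B f becomes B' → f B'
B → B - Y becomes B' → - Y B'
Add B' → ε

Productions for other non-terminals are unchanged:
  P → (
  Y → - (
  Y → (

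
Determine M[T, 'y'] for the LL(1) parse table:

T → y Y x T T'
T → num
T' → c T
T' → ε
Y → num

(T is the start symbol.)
To find M[T, 'y'], we find productions for T where 'y' is in the predict set (PREDICT(N → α) = (FIRST(α) \ {ε}) ∪ (FOLLOW(N) if α ⇒* ε)).

T → y Y x T T': PREDICT = { 'y' }
  'y' is in predict set, so this production goes in M[T, 'y']
T → num: PREDICT = { 'num' }

M[T, 'y'] = T → y Y x T T'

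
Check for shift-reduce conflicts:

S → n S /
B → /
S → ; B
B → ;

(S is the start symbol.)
A shift-reduce conflict occurs when an LR(0) state has both:
  - a complete (reduce) item [A → α .] (dot at the end), and
  - a shift item [B → β . c γ] (dot before a terminal).

Augment with S' → S and build the canonical LR(0) collection (I0 = CLOSURE({[S' → . S]}), then GOTO on every symbol after a dot until no new states appear). It has 9 states:
  I0: { [S → . ; B], [S → . n S /], [S' → . S] }  — shift
  I1: { [B → . /], [B → . ;], [S → ; . B] }  — shift
  I2: { [S' → S .] }  — accept
  I3: { [S → . ; B], [S → . n S /], [S → n . S /] }  — shift
  I4: { [S → n S . /] }  — shift
  I5: { [S → n S / .] }  — reduce
  I6: { [B → / .] }  — reduce
  I7: { [B → ; .] }  — reduce
  I8: { [S → ; B .] }  — reduce

No state contains both a complete item and a shift item.

Answer: No shift-reduce conflicts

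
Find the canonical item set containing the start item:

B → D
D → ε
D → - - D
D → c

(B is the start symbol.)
First, augment the grammar with B' → B
I₀ = CLOSURE({ [B' → . B] }):
  [B' → . B] has the dot before B: add [B → . D]
  [B → . D] has the dot before D: add [D → .], [D → . - - D], [D → . c]
No further items can be added.

I₀ = { [B → . D], [B' → . B], [D → . - - D], [D → . c], [D → .] }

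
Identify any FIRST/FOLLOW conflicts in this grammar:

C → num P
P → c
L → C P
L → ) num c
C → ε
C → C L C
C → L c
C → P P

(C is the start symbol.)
Yes. C → num P with FOLLOW(C) on { 'num' }; C → C L C with FOLLOW(C) on { ')', 'c', 'num' }; C → L c with FOLLOW(C) on { ')', 'c', 'num' }; C → P P with FOLLOW(C) on { 'c' }

Nullable non-terminals: C.
FIRST sets used below: FIRST(C) = { ')', 'c', 'num', ε }, FIRST(L) = { ')', 'c', 'num' }, FIRST(P) = { 'c' }

C: nullable alternative(s) C → ε; FOLLOW(C) = { $, ')', 'c', 'num' }
  C → num P: FIRST \ {ε} = { 'num' } — overlaps FOLLOW(C) on { 'num' }: CONFLICT
  C → ε: FIRST \ {ε} = { } — this is the only nullable alternative, skip
  C → C L C: FIRST \ {ε} = { ')', 'c', 'num' } — overlaps FOLLOW(C) on { ')', 'c', 'num' }: CONFLICT
  C → L c: FIRST \ {ε} = { ')', 'c', 'num' } — overlaps FOLLOW(C) on { ')', 'c', 'num' }: CONFLICT
  C → P P: FIRST \ {ε} = { 'c' } — overlaps FOLLOW(C) on { 'c' }: CONFLICT

L, P have no nullable alternative, so no FIRST/FOLLOW check is needed there.

So the grammar has 4 FIRST/FOLLOW conflicts (marked CONFLICT above).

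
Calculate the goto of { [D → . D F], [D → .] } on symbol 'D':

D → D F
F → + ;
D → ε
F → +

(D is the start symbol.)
{ [D → D . F], [F → . + ;], [F → . +] }

GOTO(I, 'D') = CLOSURE({ [A → αX.β] : [A → α.Xβ] ∈ I, X = 'D' })

Items with dot before 'D', with the dot advanced:
  [D → . D F] → [D → D . F]
Closure of the advanced items:
  [D → D . F] has the dot before F: add [F → . + ;], [F → . +]

GOTO = { [D → D . F], [F → . + ;], [F → . +] }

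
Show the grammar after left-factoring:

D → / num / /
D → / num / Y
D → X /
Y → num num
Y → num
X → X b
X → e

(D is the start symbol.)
D → / num / D'
D' → /
D' → Y
D → X /
Y → num Y'
Y' → num
Y' → ε
X → X b
X → e

Left-factoring transforms A → αβ₁ | αβ₂ into A → αA' and A' → β₁ | β₂
(α is the longest common prefix among the alternatives). Repeat until
no nonterminal has two alternatives with a common prefix.

Round 1: D has alternatives sharing prefix '/ num /'. Introduce D': D → / num / D'
  Add: D' → /
  Add: D' → Y

Round 2: Y has alternatives sharing prefix 'num'. Introduce Y': Y → num Y'
  Add: Y' → num
  Add: Y' → ε

No remaining common prefixes — done.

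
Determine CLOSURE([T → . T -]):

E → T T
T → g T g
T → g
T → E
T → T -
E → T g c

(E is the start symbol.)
Start with: [T → . T -]
  [T → . T -] has the dot before T: add [T → . g T g], [T → . g], [T → . E]
  [T → . E] has the dot before E: add [E → . T T], [E → . T g c]
No further items can be added.

CLOSURE = { [E → . T T], [E → . T g c], [T → . E], [T → . T -], [T → . g T g], [T → . g] }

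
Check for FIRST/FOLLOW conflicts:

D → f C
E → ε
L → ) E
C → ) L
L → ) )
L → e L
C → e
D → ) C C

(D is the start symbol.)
No FIRST/FOLLOW conflicts.

A FIRST/FOLLOW conflict occurs when a non-terminal N has a nullable alternative N → β (β ⇒* ε) and another alternative N → α with FIRST(α) ∩ FOLLOW(N) ≠ ∅: on such a lookahead the parser cannot decide between expanding α and letting N vanish via β.

Nullable non-terminals: E.
E has a nullable alternative but only one production, so nothing to check.

C, D, L have no nullable alternative, so no FIRST/FOLLOW check is needed there.

No FIRST/FOLLOW conflicts found.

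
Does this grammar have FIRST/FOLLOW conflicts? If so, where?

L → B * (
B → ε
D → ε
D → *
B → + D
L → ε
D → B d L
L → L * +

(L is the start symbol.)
A FIRST/FOLLOW conflict occurs when a non-terminal N has a nullable alternative N → β (β ⇒* ε) and another alternative N → α with FIRST(α) ∩ FOLLOW(N) ≠ ∅: on such a lookahead the parser cannot decide between expanding α and letting N vanish via β.

Nullable non-terminals: B, D, L.
FIRST sets used below: FIRST(B) = { '+', ε }, FIRST(L) = { '*', '+', ε }

B: nullable alternative(s) B → ε; FOLLOW(B) = { '*', 'd' }
  B → ε: FIRST \ {ε} = { } — this is the only nullable alternative, skip
  B → + D: FIRST \ {ε} = { '+' } — disjoint from FOLLOW(B)

D: nullable alternative(s) D → ε; FOLLOW(D) = { '*', 'd' }
  D → ε: FIRST \ {ε} = { } — this is the only nullable alternative, skip
  D → *: FIRST \ {ε} = { '*' } — overlaps FOLLOW(D) on { '*' }: CONFLICT
  D → B d L: FIRST \ {ε} = { '+', 'd' } — overlaps FOLLOW(D) on { 'd' }: CONFLICT

L: nullable alternative(s) L → ε; FOLLOW(L) = { $, '*', 'd' }
  L → B * (: FIRST \ {ε} = { '*', '+' } — overlaps FOLLOW(L) on { '*' }: CONFLICT
  L → ε: FIRST \ {ε} = { } — this is the only nullable alternative, skip
  L → L * +: FIRST \ {ε} = { '*', '+' } — overlaps FOLLOW(L) on { '*' }: CONFLICT

So the grammar has 4 FIRST/FOLLOW conflicts (marked CONFLICT above).

Answer: Yes. L → B '*' '(' with FOLLOW(L) on { '*' }; L → L '*' '+' with FOLLOW(L) on { '*' }; D → '*' with FOLLOW(D) on { '*' }; D → B d L with FOLLOW(D) on { 'd' }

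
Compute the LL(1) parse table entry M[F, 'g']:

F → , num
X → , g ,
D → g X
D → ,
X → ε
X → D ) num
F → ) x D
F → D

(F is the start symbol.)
To find M[F, 'g'], we find productions for F where 'g' is in the predict set (PREDICT(N → α) = (FIRST(α) \ {ε}) ∪ (FOLLOW(N) if α ⇒* ε)).

Relevant sets:
  FIRST(D) = { ',', 'g' }

F → , num: PREDICT = { ',' }
F → ) x D: PREDICT = { ')' }
F → D: PREDICT = { ',', 'g' }
  'g' is in predict set, so this production goes in M[F, 'g']

M[F, 'g'] = F → D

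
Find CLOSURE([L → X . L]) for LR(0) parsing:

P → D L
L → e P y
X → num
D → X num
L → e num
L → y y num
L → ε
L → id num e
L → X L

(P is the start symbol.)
Start with: [L → X . L]
  [L → X . L] has the dot before L: add [L → . e P y], [L → . e num], [L → . y y num], [L → .], [L → . id num e], [L → . X L]
  [L → . X L] has the dot before X: add [X → . num]
No further items can be added.

CLOSURE = { [L → . X L], [L → . e P y], [L → . e num], [L → . id num e], [L → . y y num], [L → .], [L → X . L], [X → . num] }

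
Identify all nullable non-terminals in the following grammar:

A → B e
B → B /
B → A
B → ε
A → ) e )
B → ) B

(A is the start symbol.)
{ 'B' }

ε-productions: B → ε
So B is immediately nullable.
No further non-terminal can be added: every production for the remaining non-terminals contains a terminal or a non-nullable non-terminal.
Nullable = { 'B' }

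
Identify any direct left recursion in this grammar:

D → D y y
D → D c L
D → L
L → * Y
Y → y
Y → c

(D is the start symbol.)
Yes, D is left-recursive

D → D y y: LEFT RECURSIVE (starts with D)
D → D c L: LEFT RECURSIVE (starts with D)
D → L: starts with L
L → * Y: starts with '*'
Y → y: starts with y
Y → c: starts with c

The grammar has direct left recursion on: D.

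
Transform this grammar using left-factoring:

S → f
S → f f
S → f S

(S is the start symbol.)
Left-factoring transforms A → αβ₁ | αβ₂ into A → αA' and A' → β₁ | β₂
(α is the longest common prefix among the alternatives). Repeat until
no nonterminal has two alternatives with a common prefix.

Round 1: S has alternatives sharing prefix 'f'. Introduce S': S → f S'
  Add: S' → ε
  Add: S' → f
  Add: S' → S

No remaining common prefixes — done.

Resulting grammar:
S → f S'
S' → ε
S' → f
S' → S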